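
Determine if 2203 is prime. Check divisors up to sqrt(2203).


Check divisors up to sqrt(2203) = 46.9361
No divisors found.
2203 is prime.

Yes, 2203 is prime


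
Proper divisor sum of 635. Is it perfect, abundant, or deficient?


Proper divisors: 1, 5, 127
Sum = 1 + 5 + 127 = 133
133 < 635 → deficient

s(635) = 133 (deficient)


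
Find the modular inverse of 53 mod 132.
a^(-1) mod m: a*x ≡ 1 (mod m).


Use the extended Euclidean algorithm on (132, 53); each row r = 132*s + 53*t:
r=132, s=1, t=0
r=53, s=0, t=1
q=2: r=26, s=1, t=-2   [132*(1) + 53*(-2) = 26]
q=2: r=1, s=-2, t=5   [132*(-2) + 53*(5) = 1]
q=26: r=0, s=53, t=-132   [132*(53) + 53*(-132) = 0]
GCD = 1 with t = 5, so 53*(5) ≡ 1 (mod 132)
Inverse = 5 mod 132 = 5
Check: 53 * 5 = 265 ≡ 1 (mod 132)

53^(-1) ≡ 5 (mod 132)


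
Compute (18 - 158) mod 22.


18 - 158 = -140
-140 mod 22 = 14


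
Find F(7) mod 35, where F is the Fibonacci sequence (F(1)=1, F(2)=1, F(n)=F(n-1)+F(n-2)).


F(k) mod 35 for k=1..7:
1, 1, 2, 3, 5, 8, 13
F(7) mod 35 = 13


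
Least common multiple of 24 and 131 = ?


GCD(24, 131) = 1
LCM = 24*131/1 = 3144/1 = 3144

LCM = 3144


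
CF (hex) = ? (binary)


CF (base 16) = 207 (decimal)
207 (decimal) = 11001111 (base 2)


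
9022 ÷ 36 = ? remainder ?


9022 = 36 * 250 + 22
Check: 9000 + 22 = 9022

q = 250, r = 22


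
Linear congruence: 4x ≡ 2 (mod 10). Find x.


GCD(4, 10) = 2 divides 2
Divide: 2x ≡ 1 (mod 5)
x ≡ 3 (mod 5)


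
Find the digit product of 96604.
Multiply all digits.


9 × 6 × 6 × 0 × 4 = 0


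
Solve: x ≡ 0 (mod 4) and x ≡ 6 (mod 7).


M = 4*7 = 28
M1 = M/4 = 7, M2 = M/7 = 4
M1^(-1) mod 4 = 3, M2^(-1) mod 7 = 2
x = 0*7*3 + 6*4*2 = 48
48 mod 28 = 20
Check: 20 mod 4 = 0 ✓, 20 mod 7 = 6 ✓

x ≡ 20 (mod 28)


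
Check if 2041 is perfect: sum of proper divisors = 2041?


Proper divisors of 2041: 1, 13, 157
Sum = 1 + 13 + 157 = 171

No, 2041 is not perfect (171 ≠ 2041)


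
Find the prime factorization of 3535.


3535 / 5 = 707
707 / 7 = 101
101 / 101 = 1
3535 = 5 × 7 × 101


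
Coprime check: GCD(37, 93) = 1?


Euclidean algorithm:
93 = 2 * 37 + 19
37 = 1 * 19 + 18
19 = 1 * 18 + 1
18 = 18 * 1 + 0
GCD(37, 93) = 1

Yes, coprime (GCD = 1)


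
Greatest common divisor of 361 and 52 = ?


361 = 6 * 52 + 49
52 = 1 * 49 + 3
49 = 16 * 3 + 1
3 = 3 * 1 + 0
GCD = 1


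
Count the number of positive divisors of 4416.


4416 = 2^6 × 3^1 × 23^1
d(4416) = (6+1) × (1+1) × (1+1) = 28

28 divisors


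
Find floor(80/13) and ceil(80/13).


80/13 = 6.1538
floor = 6
ceil = 7

floor = 6, ceil = 7


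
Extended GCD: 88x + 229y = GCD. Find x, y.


Tabular extended Euclidean (each row: r = 88*s + 229*t):
r=88, s=1, t=0
r=229, s=0, t=1
q=0: r=88, s=1, t=0   [88*(1) + 229*(0) = 88]
q=2: r=53, s=-2, t=1   [88*(-2) + 229*(1) = 53]
q=1: r=35, s=3, t=-1   [88*(3) + 229*(-1) = 35]
q=1: r=18, s=-5, t=2   [88*(-5) + 229*(2) = 18]
q=1: r=17, s=8, t=-3   [88*(8) + 229*(-3) = 17]
q=1: r=1, s=-13, t=5   [88*(-13) + 229*(5) = 1]
q=17: r=0, s=229, t=-88   [88*(229) + 229*(-88) = 0]
GCD = 1; from the row with r=1: x=-13, y=5
Check: 88*(-13) + 229*(5) = -1144 + 1145 = 1

GCD = 1, x = -13, y = 5


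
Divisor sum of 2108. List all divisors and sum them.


Divisors of 2108: 1, 2, 4, 17, 31, 34, 62, 68, 124, 527, 1054, 2108
Sum = 1 + 2 + 4 + 17 + 31 + 34 + 62 + 68 + 124 + 527 + 1054 + 2108 = 4032

σ(2108) = 4032


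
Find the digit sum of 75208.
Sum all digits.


7 + 5 + 2 + 0 + 8 = 22


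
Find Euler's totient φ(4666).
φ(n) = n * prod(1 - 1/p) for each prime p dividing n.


4666 = 2 × 2333
Prime factors: 2, 2333
φ(4666) = 4666 × (1-1/2) × (1-1/2333)
= 4666 × 1/2 × 2332/2333 = 2332

φ(4666) = 2332


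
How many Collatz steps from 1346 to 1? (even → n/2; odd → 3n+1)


1346 → 673 → 2020 → 1010 → 505 → 1516 → 758 → 379 → 1138 → 569 → 1708 → 854 → 427 → 1282 → 641 → 1924 → 962 → 481 → 1444 → 722 → 361 → 1084 → 542 → 271 → 814 → 407 → 1222 → 611 → 1834 → 917 → 2752 → 1376 → 688 → 344 → 172 → 86 → 43 → 130 → 65 → 196 → 98 → 49 → 148 → 74 → 37 → 112 → 56 → 28 → 14 → 7 → 22 → 11 → 34 → 17 → 52 → 26 → 13 → 40 → 20 → 10 → 5 → 16 → 8 → 4 → 2 → 1
Total steps = 65

65 steps


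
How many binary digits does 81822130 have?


81822130 in base 2 = 100111000001000000110110010
Number of digits = 27

27 digits (base 2)


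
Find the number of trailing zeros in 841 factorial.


floor(841/5) = 168
floor(841/25) = 33
floor(841/125) = 6
floor(841/625) = 1
Total = 208

208 trailing zeros


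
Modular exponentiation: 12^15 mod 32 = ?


12^1 mod 32 = 12
12^2 mod 32 = 16
12^3 mod 32 = 0
12^4 mod 32 = 0
12^5 mod 32 = 0
12^6 mod 32 = 0
12^7 mod 32 = 0
12^8 mod 32 = 0
12^9 mod 32 = 0
12^10 mod 32 = 0
12^11 mod 32 = 0
12^12 mod 32 = 0
12^13 mod 32 = 0
12^14 mod 32 = 0
12^15 mod 32 = 0


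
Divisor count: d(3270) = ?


3270 = 2^1 × 3^1 × 5^1 × 109^1
d(3270) = (1+1) × (1+1) × (1+1) × (1+1) = 16

16 divisors


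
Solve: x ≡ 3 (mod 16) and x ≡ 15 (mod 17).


M = 16*17 = 272
M1 = M/16 = 17, M2 = M/17 = 16
M1^(-1) mod 16 = 1, M2^(-1) mod 17 = 16
x = 3*17*1 + 15*16*16 = 3891
3891 mod 272 = 83
Check: 83 mod 16 = 3 ✓, 83 mod 17 = 15 ✓

x ≡ 83 (mod 272)


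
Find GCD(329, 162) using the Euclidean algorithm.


329 = 2 * 162 + 5
162 = 32 * 5 + 2
5 = 2 * 2 + 1
2 = 2 * 1 + 0
GCD = 1


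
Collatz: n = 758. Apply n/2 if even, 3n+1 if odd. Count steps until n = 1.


758 → 379 → 1138 → 569 → 1708 → 854 → 427 → 1282 → 641 → 1924 → 962 → 481 → 1444 → 722 → 361 → 1084 → 542 → 271 → 814 → 407 → 1222 → 611 → 1834 → 917 → 2752 → 1376 → 688 → 344 → 172 → 86 → 43 → 130 → 65 → 196 → 98 → 49 → 148 → 74 → 37 → 112 → 56 → 28 → 14 → 7 → 22 → 11 → 34 → 17 → 52 → 26 → 13 → 40 → 20 → 10 → 5 → 16 → 8 → 4 → 2 → 1
Total steps = 59

59 steps


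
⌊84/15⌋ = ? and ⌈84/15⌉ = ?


84/15 = 5.6000
floor = 5
ceil = 6

floor = 5, ceil = 6


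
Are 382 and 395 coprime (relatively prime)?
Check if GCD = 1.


Euclidean algorithm:
395 = 1 * 382 + 13
382 = 29 * 13 + 5
13 = 2 * 5 + 3
5 = 1 * 3 + 2
3 = 1 * 2 + 1
2 = 2 * 1 + 0
GCD(382, 395) = 1

Yes, coprime (GCD = 1)


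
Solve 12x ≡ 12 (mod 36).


GCD(12, 36) = 12 divides 12
Divide: 1x ≡ 1 (mod 3)
x ≡ 1 (mod 3)


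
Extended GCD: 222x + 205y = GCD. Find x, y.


Tabular extended Euclidean (each row: r = 222*s + 205*t):
r=222, s=1, t=0
r=205, s=0, t=1
q=1: r=17, s=1, t=-1   [222*(1) + 205*(-1) = 17]
q=12: r=1, s=-12, t=13   [222*(-12) + 205*(13) = 1]
q=17: r=0, s=205, t=-222   [222*(205) + 205*(-222) = 0]
GCD = 1; from the row with r=1: x=-12, y=13
Check: 222*(-12) + 205*(13) = -2664 + 2665 = 1

GCD = 1, x = -12, y = 13


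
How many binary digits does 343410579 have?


343410579 in base 2 = 10100011110000000011110010011
Number of digits = 29

29 digits (base 2)


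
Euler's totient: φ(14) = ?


14 = 2 × 7
Prime factors: 2, 7
φ(14) = 14 × (1-1/2) × (1-1/7)
= 14 × 1/2 × 6/7 = 6

φ(14) = 6


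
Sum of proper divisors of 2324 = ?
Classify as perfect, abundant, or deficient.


Proper divisors: 1, 2, 4, 7, 14, 28, 83, 166, 332, 581, 1162
Sum = 1 + 2 + 4 + 7 + 14 + 28 + 83 + 166 + 332 + 581 + 1162 = 2380
2380 > 2324 → abundant

s(2324) = 2380 (abundant)


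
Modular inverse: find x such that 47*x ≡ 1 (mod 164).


Use the extended Euclidean algorithm on (164, 47); each row r = 164*s + 47*t:
r=164, s=1, t=0
r=47, s=0, t=1
q=3: r=23, s=1, t=-3   [164*(1) + 47*(-3) = 23]
q=2: r=1, s=-2, t=7   [164*(-2) + 47*(7) = 1]
q=23: r=0, s=47, t=-164   [164*(47) + 47*(-164) = 0]
GCD = 1 with t = 7, so 47*(7) ≡ 1 (mod 164)
Inverse = 7 mod 164 = 7
Check: 47 * 7 = 329 ≡ 1 (mod 164)

47^(-1) ≡ 7 (mod 164)


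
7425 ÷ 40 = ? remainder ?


7425 = 40 * 185 + 25
Check: 7400 + 25 = 7425

q = 185, r = 25


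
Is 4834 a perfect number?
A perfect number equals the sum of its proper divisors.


Proper divisors of 4834: 1, 2, 2417
Sum = 1 + 2 + 2417 = 2420

No, 4834 is not perfect (2420 ≠ 4834)


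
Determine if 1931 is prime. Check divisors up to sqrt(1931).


Check divisors up to sqrt(1931) = 43.9431
No divisors found.
1931 is prime.

Yes, 1931 is prime


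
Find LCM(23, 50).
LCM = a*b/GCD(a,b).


GCD(23, 50) = 1
LCM = 23*50/1 = 1150/1 = 1150

LCM = 1150


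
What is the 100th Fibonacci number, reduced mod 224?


F(k) mod 224 for k=1..100:
1, 1, 2, 3, 5, 8, 13, 21, 34, 55, 89, 144, 9, 153, 162, 91, 29, 120, 149, 45, 194, 15, 209, 0, 209, 209, 194, 179, 149, 104, 29, 133, 162, 71, 9, 80, 89, 169, 34, 203, 13, 216, 5, 221, 2, 223, 1, 0, 1, 1, 2, 3, 5, 8, 13, 21, 34, 55, 89, 144, 9, 153, 162, 91, 29, 120, 149, 45, 194, 15, 209, 0, 209, 209, 194, 179, 149, 104, 29, 133, 162, 71, 9, 80, 89, 169, 34, 203, 13, 216, 5, 221, 2, 223, 1, 0, 1, 1, 2, 3
F(100) mod 224 = 3


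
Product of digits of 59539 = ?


5 × 9 × 5 × 3 × 9 = 6075


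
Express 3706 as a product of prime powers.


3706 / 2 = 1853
1853 / 17 = 109
109 / 109 = 1
3706 = 2 × 17 × 109


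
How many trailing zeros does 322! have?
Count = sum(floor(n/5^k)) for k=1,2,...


floor(322/5) = 64
floor(322/25) = 12
floor(322/125) = 2
Total = 78

78 trailing zeros


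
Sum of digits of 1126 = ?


1 + 1 + 2 + 6 = 10


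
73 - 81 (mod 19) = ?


73 - 81 = -8
-8 mod 19 = 11


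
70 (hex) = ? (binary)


70 (base 16) = 112 (decimal)
112 (decimal) = 1110000 (base 2)


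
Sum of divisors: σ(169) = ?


Divisors of 169: 1, 13, 169
Sum = 1 + 13 + 169 = 183

σ(169) = 183


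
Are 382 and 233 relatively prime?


Euclidean algorithm:
382 = 1 * 233 + 149
233 = 1 * 149 + 84
149 = 1 * 84 + 65
84 = 1 * 65 + 19
65 = 3 * 19 + 8
19 = 2 * 8 + 3
8 = 2 * 3 + 2
3 = 1 * 2 + 1
2 = 2 * 1 + 0
GCD(382, 233) = 1

Yes, coprime (GCD = 1)


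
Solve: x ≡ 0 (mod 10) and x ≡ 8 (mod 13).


M = 10*13 = 130
M1 = M/10 = 13, M2 = M/13 = 10
M1^(-1) mod 10 = 7, M2^(-1) mod 13 = 4
x = 0*13*7 + 8*10*4 = 320
320 mod 130 = 60
Check: 60 mod 10 = 0 ✓, 60 mod 13 = 8 ✓

x ≡ 60 (mod 130)


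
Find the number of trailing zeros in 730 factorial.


floor(730/5) = 146
floor(730/25) = 29
floor(730/125) = 5
floor(730/625) = 1
Total = 181

181 trailing zeros


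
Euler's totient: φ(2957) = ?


2957 = 2957
Prime factors: 2957
φ(2957) = 2957 × (1-1/2957)
= 2957 × 2956/2957 = 2956

φ(2957) = 2956


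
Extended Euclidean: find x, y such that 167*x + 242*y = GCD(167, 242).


Tabular extended Euclidean (each row: r = 167*s + 242*t):
r=167, s=1, t=0
r=242, s=0, t=1
q=0: r=167, s=1, t=0   [167*(1) + 242*(0) = 167]
q=1: r=75, s=-1, t=1   [167*(-1) + 242*(1) = 75]
q=2: r=17, s=3, t=-2   [167*(3) + 242*(-2) = 17]
q=4: r=7, s=-13, t=9   [167*(-13) + 242*(9) = 7]
q=2: r=3, s=29, t=-20   [167*(29) + 242*(-20) = 3]
q=2: r=1, s=-71, t=49   [167*(-71) + 242*(49) = 1]
q=3: r=0, s=242, t=-167   [167*(242) + 242*(-167) = 0]
GCD = 1; from the row with r=1: x=-71, y=49
Check: 167*(-71) + 242*(49) = -11857 + 11858 = 1

GCD = 1, x = -71, y = 49


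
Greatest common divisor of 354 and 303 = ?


354 = 1 * 303 + 51
303 = 5 * 51 + 48
51 = 1 * 48 + 3
48 = 16 * 3 + 0
GCD = 3


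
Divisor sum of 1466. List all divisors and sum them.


Divisors of 1466: 1, 2, 733, 1466
Sum = 1 + 2 + 733 + 1466 = 2202

σ(1466) = 2202


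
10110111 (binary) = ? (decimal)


10110111 (base 2) = 183 (decimal)
183 (decimal) = 183 (base 10)


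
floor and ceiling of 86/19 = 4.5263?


86/19 = 4.5263
floor = 4
ceil = 5

floor = 4, ceil = 5


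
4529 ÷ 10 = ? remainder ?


4529 = 10 * 452 + 9
Check: 4520 + 9 = 4529

q = 452, r = 9


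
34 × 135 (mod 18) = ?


34 × 135 = 4590
4590 mod 18 = 0


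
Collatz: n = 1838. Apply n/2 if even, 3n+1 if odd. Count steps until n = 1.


1838 → 919 → 2758 → 1379 → 4138 → 2069 → 6208 → 3104 → 1552 → 776 → 388 → 194 → 97 → 292 → 146 → 73 → 220 → 110 → 55 → 166 → 83 → 250 → 125 → 376 → 188 → 94 → 47 → 142 → 71 → 214 → 107 → 322 → 161 → 484 → 242 → 121 → 364 → 182 → 91 → 274 → 137 → 412 → 206 → 103 → 310 → 155 → 466 → 233 → 700 → 350 → 175 → 526 → 263 → 790 → 395 → 1186 → 593 → 1780 → 890 → 445 → 1336 → 668 → 334 → 167 → 502 → 251 → 754 → 377 → 1132 → 566 → 283 → 850 → 425 → 1276 → 638 → 319 → 958 → 479 → 1438 → 719 → 2158 → 1079 → 3238 → 1619 → 4858 → 2429 → 7288 → 3644 → 1822 → 911 → 2734 → 1367 → 4102 → 2051 → 6154 → 3077 → 9232 → 4616 → 2308 → 1154 → 577 → 1732 → 866 → 433 → 1300 → 650 → 325 → 976 → 488 → 244 → 122 → 61 → 184 → 92 → 46 → 23 → 70 → 35 → 106 → 53 → 160 → 80 → 40 → 20 → 10 → 5 → 16 → 8 → 4 → 2 → 1
Total steps = 130

130 steps


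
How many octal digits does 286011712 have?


286011712 in base 8 = 2103030500
Number of digits = 10

10 digits (base 8)


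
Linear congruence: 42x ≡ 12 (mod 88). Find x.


GCD(42, 88) = 2 divides 12
Divide: 21x ≡ 6 (mod 44)
x ≡ 38 (mod 44)


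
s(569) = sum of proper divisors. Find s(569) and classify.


Proper divisors: 1
Sum = 1 = 1
1 < 569 → deficient

s(569) = 1 (deficient)


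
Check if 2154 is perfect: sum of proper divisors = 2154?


Proper divisors of 2154: 1, 2, 3, 6, 359, 718, 1077
Sum = 1 + 2 + 3 + 6 + 359 + 718 + 1077 = 2166

No, 2154 is not perfect (2166 ≠ 2154)


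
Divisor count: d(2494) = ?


2494 = 2^1 × 29^1 × 43^1
d(2494) = (1+1) × (1+1) × (1+1) = 8

8 divisors


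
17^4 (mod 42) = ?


17^1 mod 42 = 17
17^2 mod 42 = 37
17^3 mod 42 = 41
17^4 mod 42 = 25


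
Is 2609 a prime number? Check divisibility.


Check divisors up to sqrt(2609) = 51.0784
No divisors found.
2609 is prime.

Yes, 2609 is prime


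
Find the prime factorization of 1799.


1799 / 7 = 257
257 / 257 = 1
1799 = 7 × 257


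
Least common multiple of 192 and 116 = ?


GCD(192, 116) = 4
LCM = 192*116/4 = 22272/4 = 5568

LCM = 5568


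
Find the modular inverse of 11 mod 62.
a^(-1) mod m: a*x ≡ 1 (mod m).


Use the extended Euclidean algorithm on (62, 11); each row r = 62*s + 11*t:
r=62, s=1, t=0
r=11, s=0, t=1
q=5: r=7, s=1, t=-5   [62*(1) + 11*(-5) = 7]
q=1: r=4, s=-1, t=6   [62*(-1) + 11*(6) = 4]
q=1: r=3, s=2, t=-11   [62*(2) + 11*(-11) = 3]
q=1: r=1, s=-3, t=17   [62*(-3) + 11*(17) = 1]
q=3: r=0, s=11, t=-62   [62*(11) + 11*(-62) = 0]
GCD = 1 with t = 17, so 11*(17) ≡ 1 (mod 62)
Inverse = 17 mod 62 = 17
Check: 11 * 17 = 187 ≡ 1 (mod 62)

11^(-1) ≡ 17 (mod 62)


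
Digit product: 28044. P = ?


2 × 8 × 0 × 4 × 4 = 0


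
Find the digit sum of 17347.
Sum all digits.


1 + 7 + 3 + 4 + 7 = 22


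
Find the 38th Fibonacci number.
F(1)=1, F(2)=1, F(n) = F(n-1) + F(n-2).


Sequence: 1, 1, 2, 3, 5, 8, 13, 21, 34, 55, 89, 144, 233, 377, 610, 987, 1597, 2584, 4181, 6765, 10946, 17711, 28657, 46368, 75025, 121393, 196418, 317811, 514229, 832040, 1346269, 2178309, 3524578, 5702887, 9227465, 14930352, 24157817, 39088169
F(38) = 39088169


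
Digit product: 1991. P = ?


1 × 9 × 9 × 1 = 81


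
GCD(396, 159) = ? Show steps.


396 = 2 * 159 + 78
159 = 2 * 78 + 3
78 = 26 * 3 + 0
GCD = 3


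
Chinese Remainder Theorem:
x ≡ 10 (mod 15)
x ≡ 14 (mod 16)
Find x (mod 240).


M = 15*16 = 240
M1 = M/15 = 16, M2 = M/16 = 15
M1^(-1) mod 15 = 1, M2^(-1) mod 16 = 15
x = 10*16*1 + 14*15*15 = 3310
3310 mod 240 = 190
Check: 190 mod 15 = 10 ✓, 190 mod 16 = 14 ✓

x ≡ 190 (mod 240)


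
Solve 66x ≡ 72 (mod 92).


GCD(66, 92) = 2 divides 72
Divide: 33x ≡ 36 (mod 46)
x ≡ 22 (mod 46)


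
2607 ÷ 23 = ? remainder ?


2607 = 23 * 113 + 8
Check: 2599 + 8 = 2607

q = 113, r = 8


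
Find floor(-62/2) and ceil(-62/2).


-62/2 = -31.0000
floor = -31
ceil = -31

floor = -31, ceil = -31


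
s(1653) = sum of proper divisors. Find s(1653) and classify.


Proper divisors: 1, 3, 19, 29, 57, 87, 551
Sum = 1 + 3 + 19 + 29 + 57 + 87 + 551 = 747
747 < 1653 → deficient

s(1653) = 747 (deficient)


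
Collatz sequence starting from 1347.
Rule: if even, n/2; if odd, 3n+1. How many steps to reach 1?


1347 → 4042 → 2021 → 6064 → 3032 → 1516 → 758 → 379 → 1138 → 569 → 1708 → 854 → 427 → 1282 → 641 → 1924 → 962 → 481 → 1444 → 722 → 361 → 1084 → 542 → 271 → 814 → 407 → 1222 → 611 → 1834 → 917 → 2752 → 1376 → 688 → 344 → 172 → 86 → 43 → 130 → 65 → 196 → 98 → 49 → 148 → 74 → 37 → 112 → 56 → 28 → 14 → 7 → 22 → 11 → 34 → 17 → 52 → 26 → 13 → 40 → 20 → 10 → 5 → 16 → 8 → 4 → 2 → 1
Total steps = 65

65 steps


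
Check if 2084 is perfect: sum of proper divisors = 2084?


Proper divisors of 2084: 1, 2, 4, 521, 1042
Sum = 1 + 2 + 4 + 521 + 1042 = 1570

No, 2084 is not perfect (1570 ≠ 2084)


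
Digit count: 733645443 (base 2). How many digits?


733645443 in base 2 = 101011101110101000101010000011
Number of digits = 30

30 digits (base 2)


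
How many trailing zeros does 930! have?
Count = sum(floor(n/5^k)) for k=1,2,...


floor(930/5) = 186
floor(930/25) = 37
floor(930/125) = 7
floor(930/625) = 1
Total = 231

231 trailing zeros


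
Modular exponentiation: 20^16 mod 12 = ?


20^1 mod 12 = 8
20^2 mod 12 = 4
20^3 mod 12 = 8
20^4 mod 12 = 4
20^5 mod 12 = 8
20^6 mod 12 = 4
20^7 mod 12 = 8
20^8 mod 12 = 4
20^9 mod 12 = 8
20^10 mod 12 = 4
20^11 mod 12 = 8
20^12 mod 12 = 4
20^13 mod 12 = 8
20^14 mod 12 = 4
20^15 mod 12 = 8
20^16 mod 12 = 4


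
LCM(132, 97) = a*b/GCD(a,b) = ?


GCD(132, 97) = 1
LCM = 132*97/1 = 12804/1 = 12804

LCM = 12804


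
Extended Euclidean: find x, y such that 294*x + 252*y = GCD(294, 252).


Tabular extended Euclidean (each row: r = 294*s + 252*t):
r=294, s=1, t=0
r=252, s=0, t=1
q=1: r=42, s=1, t=-1   [294*(1) + 252*(-1) = 42]
q=6: r=0, s=-6, t=7   [294*(-6) + 252*(7) = 0]
GCD = 42; from the row with r=42: x=1, y=-1
Check: 294*(1) + 252*(-1) = 294 - 252 = 42

GCD = 42, x = 1, y = -1


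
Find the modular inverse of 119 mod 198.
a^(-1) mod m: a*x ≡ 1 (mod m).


Use the extended Euclidean algorithm on (198, 119); each row r = 198*s + 119*t:
r=198, s=1, t=0
r=119, s=0, t=1
q=1: r=79, s=1, t=-1   [198*(1) + 119*(-1) = 79]
q=1: r=40, s=-1, t=2   [198*(-1) + 119*(2) = 40]
q=1: r=39, s=2, t=-3   [198*(2) + 119*(-3) = 39]
q=1: r=1, s=-3, t=5   [198*(-3) + 119*(5) = 1]
q=39: r=0, s=119, t=-198   [198*(119) + 119*(-198) = 0]
GCD = 1 with t = 5, so 119*(5) ≡ 1 (mod 198)
Inverse = 5 mod 198 = 5
Check: 119 * 5 = 595 ≡ 1 (mod 198)

119^(-1) ≡ 5 (mod 198)


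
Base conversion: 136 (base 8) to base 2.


136 (base 8) = 94 (decimal)
94 (decimal) = 1011110 (base 2)


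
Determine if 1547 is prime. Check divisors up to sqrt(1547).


1547 / 7 = 221 (exact division)
1547 is NOT prime.

No, 1547 is not prime


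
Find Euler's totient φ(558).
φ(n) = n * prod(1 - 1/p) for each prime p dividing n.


558 = 2 × 3^2 × 31
Prime factors: 2, 3, 31
φ(558) = 558 × (1-1/2) × (1-1/3) × (1-1/31)
= 558 × 1/2 × 2/3 × 30/31 = 180

φ(558) = 180


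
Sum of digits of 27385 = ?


2 + 7 + 3 + 8 + 5 = 25


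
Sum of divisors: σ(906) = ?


Divisors of 906: 1, 2, 3, 6, 151, 302, 453, 906
Sum = 1 + 2 + 3 + 6 + 151 + 302 + 453 + 906 = 1824

σ(906) = 1824


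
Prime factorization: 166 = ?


166 / 2 = 83
83 / 83 = 1
166 = 2 × 83


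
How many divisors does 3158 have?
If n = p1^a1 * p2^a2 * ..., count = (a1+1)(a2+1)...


3158 = 2^1 × 1579^1
d(3158) = (1+1) × (1+1) = 4

4 divisors


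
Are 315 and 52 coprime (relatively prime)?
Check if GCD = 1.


Euclidean algorithm:
315 = 6 * 52 + 3
52 = 17 * 3 + 1
3 = 3 * 1 + 0
GCD(315, 52) = 1

Yes, coprime (GCD = 1)


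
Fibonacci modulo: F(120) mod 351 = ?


F(k) mod 351 for k=1..120:
1, 1, 2, 3, 5, 8, 13, 21, 34, 55, 89, 144, 233, 26, 259, 285, 193, 127, 320, 96, 65, 161, 226, 36, 262, 298, 209, 156, 14, 170, 184, 3, 187, 190, 26, 216, 242, 107, 349, 105, 103, 208, 311, 168, 128, 296, 73, 18, 91, 109, 200, 309, 158, 116, 274, 39, 313, 1, 314, 315, 278, 242, 169, 60, 229, 289, 167, 105, 272, 26, 298, 324, 271, 244, 164, 57, 221, 278, 148, 75, 223, 298, 170, 117, 287, 53, 340, 42, 31, 73, 104, 177, 281, 107, 37, 144, 181, 325, 155, 129, 284, 62, 346, 57, 52, 109, 161, 270, 80, 350, 79, 78, 157, 235, 41, 276, 317, 242, 208, 99
F(120) mod 351 = 99


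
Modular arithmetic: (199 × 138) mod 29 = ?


199 × 138 = 27462
27462 mod 29 = 28


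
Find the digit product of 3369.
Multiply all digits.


3 × 3 × 6 × 9 = 486


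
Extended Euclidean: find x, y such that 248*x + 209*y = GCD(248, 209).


Tabular extended Euclidean (each row: r = 248*s + 209*t):
r=248, s=1, t=0
r=209, s=0, t=1
q=1: r=39, s=1, t=-1   [248*(1) + 209*(-1) = 39]
q=5: r=14, s=-5, t=6   [248*(-5) + 209*(6) = 14]
q=2: r=11, s=11, t=-13   [248*(11) + 209*(-13) = 11]
q=1: r=3, s=-16, t=19   [248*(-16) + 209*(19) = 3]
q=3: r=2, s=59, t=-70   [248*(59) + 209*(-70) = 2]
q=1: r=1, s=-75, t=89   [248*(-75) + 209*(89) = 1]
q=2: r=0, s=209, t=-248   [248*(209) + 209*(-248) = 0]
GCD = 1; from the row with r=1: x=-75, y=89
Check: 248*(-75) + 209*(89) = -18600 + 18601 = 1

GCD = 1, x = -75, y = 89


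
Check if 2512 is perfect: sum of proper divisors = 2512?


Proper divisors of 2512: 1, 2, 4, 8, 16, 157, 314, 628, 1256
Sum = 1 + 2 + 4 + 8 + 16 + 157 + 314 + 628 + 1256 = 2386

No, 2512 is not perfect (2386 ≠ 2512)


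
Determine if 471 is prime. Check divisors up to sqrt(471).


471 / 3 = 157 (exact division)
471 is NOT prime.

No, 471 is not prime


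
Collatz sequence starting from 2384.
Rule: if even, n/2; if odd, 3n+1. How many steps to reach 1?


2384 → 1192 → 596 → 298 → 149 → 448 → 224 → 112 → 56 → 28 → 14 → 7 → 22 → 11 → 34 → 17 → 52 → 26 → 13 → 40 → 20 → 10 → 5 → 16 → 8 → 4 → 2 → 1
Total steps = 27

27 steps


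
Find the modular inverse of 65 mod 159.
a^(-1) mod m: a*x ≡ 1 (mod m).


Use the extended Euclidean algorithm on (159, 65); each row r = 159*s + 65*t:
r=159, s=1, t=0
r=65, s=0, t=1
q=2: r=29, s=1, t=-2   [159*(1) + 65*(-2) = 29]
q=2: r=7, s=-2, t=5   [159*(-2) + 65*(5) = 7]
q=4: r=1, s=9, t=-22   [159*(9) + 65*(-22) = 1]
q=7: r=0, s=-65, t=159   [159*(-65) + 65*(159) = 0]
GCD = 1 with t = -22, so 65*(-22) ≡ 1 (mod 159)
Inverse = -22 mod 159 = 137
Check: 65 * 137 = 8905 ≡ 1 (mod 159)

65^(-1) ≡ 137 (mod 159)


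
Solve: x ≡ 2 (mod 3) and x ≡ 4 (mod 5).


M = 3*5 = 15
M1 = M/3 = 5, M2 = M/5 = 3
M1^(-1) mod 3 = 2, M2^(-1) mod 5 = 2
x = 2*5*2 + 4*3*2 = 44
44 mod 15 = 14
Check: 14 mod 3 = 2 ✓, 14 mod 5 = 4 ✓

x ≡ 14 (mod 15)


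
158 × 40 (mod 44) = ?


158 × 40 = 6320
6320 mod 44 = 28


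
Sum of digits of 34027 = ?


3 + 4 + 0 + 2 + 7 = 16


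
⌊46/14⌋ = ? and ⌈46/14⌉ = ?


46/14 = 3.2857
floor = 3
ceil = 4

floor = 3, ceil = 4


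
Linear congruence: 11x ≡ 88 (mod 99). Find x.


GCD(11, 99) = 11 divides 88
Divide: 1x ≡ 8 (mod 9)
x ≡ 8 (mod 9)


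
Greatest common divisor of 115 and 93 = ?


115 = 1 * 93 + 22
93 = 4 * 22 + 5
22 = 4 * 5 + 2
5 = 2 * 2 + 1
2 = 2 * 1 + 0
GCD = 1


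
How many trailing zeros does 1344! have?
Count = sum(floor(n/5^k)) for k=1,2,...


floor(1344/5) = 268
floor(1344/25) = 53
floor(1344/125) = 10
floor(1344/625) = 2
Total = 333

333 trailing zeros


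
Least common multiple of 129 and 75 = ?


GCD(129, 75) = 3
LCM = 129*75/3 = 9675/3 = 3225

LCM = 3225


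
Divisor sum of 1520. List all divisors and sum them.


Divisors of 1520: 1, 2, 4, 5, 8, 10, 16, 19, 20, 38, 40, 76, 80, 95, 152, 190, 304, 380, 760, 1520
Sum = 1 + 2 + 4 + 5 + 8 + 10 + 16 + 19 + 20 + 38 + 40 + 76 + 80 + 95 + 152 + 190 + 304 + 380 + 760 + 1520 = 3720

σ(1520) = 3720


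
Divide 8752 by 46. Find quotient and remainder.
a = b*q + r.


8752 = 46 * 190 + 12
Check: 8740 + 12 = 8752

q = 190, r = 12


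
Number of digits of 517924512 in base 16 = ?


517924512 in base 16 = 1EDEE6A0
Number of digits = 8

8 digits (base 16)


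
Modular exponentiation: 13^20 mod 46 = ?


13^1 mod 46 = 13
13^2 mod 46 = 31
13^3 mod 46 = 35
13^4 mod 46 = 41
13^5 mod 46 = 27
13^6 mod 46 = 29
13^7 mod 46 = 9
13^8 mod 46 = 25
13^9 mod 46 = 3
13^10 mod 46 = 39
13^11 mod 46 = 1
13^12 mod 46 = 13
13^13 mod 46 = 31
13^14 mod 46 = 35
13^15 mod 46 = 41
13^16 mod 46 = 27
13^17 mod 46 = 29
13^18 mod 46 = 9
13^19 mod 46 = 25
13^20 mod 46 = 3


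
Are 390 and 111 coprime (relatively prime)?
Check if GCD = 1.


Euclidean algorithm:
390 = 3 * 111 + 57
111 = 1 * 57 + 54
57 = 1 * 54 + 3
54 = 18 * 3 + 0
GCD(390, 111) = 3

No, not coprime (GCD = 3)


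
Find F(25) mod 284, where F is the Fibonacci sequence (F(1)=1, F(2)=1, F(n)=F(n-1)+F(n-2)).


F(k) mod 284 for k=1..25:
1, 1, 2, 3, 5, 8, 13, 21, 34, 55, 89, 144, 233, 93, 42, 135, 177, 28, 205, 233, 154, 103, 257, 76, 49
F(25) mod 284 = 49


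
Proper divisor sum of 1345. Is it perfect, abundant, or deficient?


Proper divisors: 1, 5, 269
Sum = 1 + 5 + 269 = 275
275 < 1345 → deficient

s(1345) = 275 (deficient)


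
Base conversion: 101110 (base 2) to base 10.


101110 (base 2) = 46 (decimal)
46 (decimal) = 46 (base 10)


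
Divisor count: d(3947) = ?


3947 = 3947^1
d(3947) = (1+1) = 2

2 divisors


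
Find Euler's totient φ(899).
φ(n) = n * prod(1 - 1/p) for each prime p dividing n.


899 = 29 × 31
Prime factors: 29, 31
φ(899) = 899 × (1-1/29) × (1-1/31)
= 899 × 28/29 × 30/31 = 840

φ(899) = 840


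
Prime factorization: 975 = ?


975 / 3 = 325
325 / 5 = 65
65 / 5 = 13
13 / 13 = 1
975 = 3 × 5^2 × 13


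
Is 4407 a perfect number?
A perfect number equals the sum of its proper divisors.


Proper divisors of 4407: 1, 3, 13, 39, 113, 339, 1469
Sum = 1 + 3 + 13 + 39 + 113 + 339 + 1469 = 1977

No, 4407 is not perfect (1977 ≠ 4407)


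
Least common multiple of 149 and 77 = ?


GCD(149, 77) = 1
LCM = 149*77/1 = 11473/1 = 11473

LCM = 11473


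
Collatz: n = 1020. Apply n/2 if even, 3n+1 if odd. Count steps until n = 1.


1020 → 510 → 255 → 766 → 383 → 1150 → 575 → 1726 → 863 → 2590 → 1295 → 3886 → 1943 → 5830 → 2915 → 8746 → 4373 → 13120 → 6560 → 3280 → 1640 → 820 → 410 → 205 → 616 → 308 → 154 → 77 → 232 → 116 → 58 → 29 → 88 → 44 → 22 → 11 → 34 → 17 → 52 → 26 → 13 → 40 → 20 → 10 → 5 → 16 → 8 → 4 → 2 → 1
Total steps = 49

49 steps


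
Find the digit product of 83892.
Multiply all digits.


8 × 3 × 8 × 9 × 2 = 3456


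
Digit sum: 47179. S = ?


4 + 7 + 1 + 7 + 9 = 28


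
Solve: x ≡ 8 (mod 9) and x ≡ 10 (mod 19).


M = 9*19 = 171
M1 = M/9 = 19, M2 = M/19 = 9
M1^(-1) mod 9 = 1, M2^(-1) mod 19 = 17
x = 8*19*1 + 10*9*17 = 1682
1682 mod 171 = 143
Check: 143 mod 9 = 8 ✓, 143 mod 19 = 10 ✓

x ≡ 143 (mod 171)


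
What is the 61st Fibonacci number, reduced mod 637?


F(k) mod 637 for k=1..61:
1, 1, 2, 3, 5, 8, 13, 21, 34, 55, 89, 144, 233, 377, 610, 350, 323, 36, 359, 395, 117, 512, 629, 504, 496, 363, 222, 585, 170, 118, 288, 406, 57, 463, 520, 346, 229, 575, 167, 105, 272, 377, 12, 389, 401, 153, 554, 70, 624, 57, 44, 101, 145, 246, 391, 0, 391, 391, 145, 536, 44
F(61) mod 637 = 44


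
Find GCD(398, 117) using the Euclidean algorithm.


398 = 3 * 117 + 47
117 = 2 * 47 + 23
47 = 2 * 23 + 1
23 = 23 * 1 + 0
GCD = 1


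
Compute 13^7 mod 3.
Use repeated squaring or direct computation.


13^1 mod 3 = 1
13^2 mod 3 = 1
13^3 mod 3 = 1
13^4 mod 3 = 1
13^5 mod 3 = 1
13^6 mod 3 = 1
13^7 mod 3 = 1


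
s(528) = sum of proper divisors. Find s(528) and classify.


Proper divisors: 1, 2, 3, 4, 6, 8, 11, 12, 16, 22, 24, 33, 44, 48, 66, 88, 132, 176, 264
Sum = 1 + 2 + 3 + 4 + 6 + 8 + 11 + 12 + 16 + 22 + 24 + 33 + 44 + 48 + 66 + 88 + 132 + 176 + 264 = 960
960 > 528 → abundant

s(528) = 960 (abundant)


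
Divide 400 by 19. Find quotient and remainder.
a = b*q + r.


400 = 19 * 21 + 1
Check: 399 + 1 = 400

q = 21, r = 1


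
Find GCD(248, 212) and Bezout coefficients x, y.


Tabular extended Euclidean (each row: r = 248*s + 212*t):
r=248, s=1, t=0
r=212, s=0, t=1
q=1: r=36, s=1, t=-1   [248*(1) + 212*(-1) = 36]
q=5: r=32, s=-5, t=6   [248*(-5) + 212*(6) = 32]
q=1: r=4, s=6, t=-7   [248*(6) + 212*(-7) = 4]
q=8: r=0, s=-53, t=62   [248*(-53) + 212*(62) = 0]
GCD = 4; from the row with r=4: x=6, y=-7
Check: 248*(6) + 212*(-7) = 1488 - 1484 = 4

GCD = 4, x = 6, y = -7


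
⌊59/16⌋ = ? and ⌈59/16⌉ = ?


59/16 = 3.6875
floor = 3
ceil = 4

floor = 3, ceil = 4


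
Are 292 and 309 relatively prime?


Euclidean algorithm:
309 = 1 * 292 + 17
292 = 17 * 17 + 3
17 = 5 * 3 + 2
3 = 1 * 2 + 1
2 = 2 * 1 + 0
GCD(292, 309) = 1

Yes, coprime (GCD = 1)


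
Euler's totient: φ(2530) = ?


2530 = 2 × 5 × 11 × 23
Prime factors: 2, 5, 11, 23
φ(2530) = 2530 × (1-1/2) × (1-1/5) × (1-1/11) × (1-1/23)
= 2530 × 1/2 × 4/5 × 10/11 × 22/23 = 880

φ(2530) = 880


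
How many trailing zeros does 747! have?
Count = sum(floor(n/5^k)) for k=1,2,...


floor(747/5) = 149
floor(747/25) = 29
floor(747/125) = 5
floor(747/625) = 1
Total = 184

184 trailing zeros


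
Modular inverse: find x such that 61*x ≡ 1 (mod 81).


Use the extended Euclidean algorithm on (81, 61); each row r = 81*s + 61*t:
r=81, s=1, t=0
r=61, s=0, t=1
q=1: r=20, s=1, t=-1   [81*(1) + 61*(-1) = 20]
q=3: r=1, s=-3, t=4   [81*(-3) + 61*(4) = 1]
q=20: r=0, s=61, t=-81   [81*(61) + 61*(-81) = 0]
GCD = 1 with t = 4, so 61*(4) ≡ 1 (mod 81)
Inverse = 4 mod 81 = 4
Check: 61 * 4 = 244 ≡ 1 (mod 81)

61^(-1) ≡ 4 (mod 81)


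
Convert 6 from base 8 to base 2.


6 (base 8) = 6 (decimal)
6 (decimal) = 110 (base 2)


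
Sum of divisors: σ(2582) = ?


Divisors of 2582: 1, 2, 1291, 2582
Sum = 1 + 2 + 1291 + 2582 = 3876

σ(2582) = 3876


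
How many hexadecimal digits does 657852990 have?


657852990 in base 16 = 27360A3E
Number of digits = 8

8 digits (base 16)


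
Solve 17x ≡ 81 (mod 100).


GCD(17, 100) = 1, unique solution
a^(-1) mod 100 = 53
x = 53 * 81 mod 100 = 93

x ≡ 93 (mod 100)


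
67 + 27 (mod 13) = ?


67 + 27 = 94
94 mod 13 = 3


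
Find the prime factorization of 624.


624 / 2 = 312
312 / 2 = 156
156 / 2 = 78
78 / 2 = 39
39 / 3 = 13
13 / 13 = 1
624 = 2^4 × 3 × 13


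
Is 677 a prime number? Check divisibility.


Check divisors up to sqrt(677) = 26.0192
No divisors found.
677 is prime.

Yes, 677 is prime


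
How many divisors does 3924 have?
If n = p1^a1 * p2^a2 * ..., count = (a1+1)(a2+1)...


3924 = 2^2 × 3^2 × 109^1
d(3924) = (2+1) × (2+1) × (1+1) = 18

18 divisors


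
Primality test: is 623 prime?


623 / 7 = 89 (exact division)
623 is NOT prime.

No, 623 is not prime


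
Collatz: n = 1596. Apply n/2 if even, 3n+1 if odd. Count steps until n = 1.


1596 → 798 → 399 → 1198 → 599 → 1798 → 899 → 2698 → 1349 → 4048 → 2024 → 1012 → 506 → 253 → 760 → 380 → 190 → 95 → 286 → 143 → 430 → 215 → 646 → 323 → 970 → 485 → 1456 → 728 → 364 → 182 → 91 → 274 → 137 → 412 → 206 → 103 → 310 → 155 → 466 → 233 → 700 → 350 → 175 → 526 → 263 → 790 → 395 → 1186 → 593 → 1780 → 890 → 445 → 1336 → 668 → 334 → 167 → 502 → 251 → 754 → 377 → 1132 → 566 → 283 → 850 → 425 → 1276 → 638 → 319 → 958 → 479 → 1438 → 719 → 2158 → 1079 → 3238 → 1619 → 4858 → 2429 → 7288 → 3644 → 1822 → 911 → 2734 → 1367 → 4102 → 2051 → 6154 → 3077 → 9232 → 4616 → 2308 → 1154 → 577 → 1732 → 866 → 433 → 1300 → 650 → 325 → 976 → 488 → 244 → 122 → 61 → 184 → 92 → 46 → 23 → 70 → 35 → 106 → 53 → 160 → 80 → 40 → 20 → 10 → 5 → 16 → 8 → 4 → 2 → 1
Total steps = 122

122 steps


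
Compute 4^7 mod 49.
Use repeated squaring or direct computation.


4^1 mod 49 = 4
4^2 mod 49 = 16
4^3 mod 49 = 15
4^4 mod 49 = 11
4^5 mod 49 = 44
4^6 mod 49 = 29
4^7 mod 49 = 18


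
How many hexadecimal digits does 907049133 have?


907049133 in base 16 = 361078AD
Number of digits = 8

8 digits (base 16)


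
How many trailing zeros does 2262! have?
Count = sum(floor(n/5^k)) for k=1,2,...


floor(2262/5) = 452
floor(2262/25) = 90
floor(2262/125) = 18
floor(2262/625) = 3
Total = 563

563 trailing zeros


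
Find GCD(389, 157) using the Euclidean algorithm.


389 = 2 * 157 + 75
157 = 2 * 75 + 7
75 = 10 * 7 + 5
7 = 1 * 5 + 2
5 = 2 * 2 + 1
2 = 2 * 1 + 0
GCD = 1


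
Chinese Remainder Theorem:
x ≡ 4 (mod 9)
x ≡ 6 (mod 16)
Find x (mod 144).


M = 9*16 = 144
M1 = M/9 = 16, M2 = M/16 = 9
M1^(-1) mod 9 = 4, M2^(-1) mod 16 = 9
x = 4*16*4 + 6*9*9 = 742
742 mod 144 = 22
Check: 22 mod 9 = 4 ✓, 22 mod 16 = 6 ✓

x ≡ 22 (mod 144)


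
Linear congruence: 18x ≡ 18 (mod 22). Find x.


GCD(18, 22) = 2 divides 18
Divide: 9x ≡ 9 (mod 11)
x ≡ 1 (mod 11)


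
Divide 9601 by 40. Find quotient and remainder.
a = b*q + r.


9601 = 40 * 240 + 1
Check: 9600 + 1 = 9601

q = 240, r = 1


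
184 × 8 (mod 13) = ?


184 × 8 = 1472
1472 mod 13 = 3


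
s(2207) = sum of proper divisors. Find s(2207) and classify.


Proper divisors: 1
Sum = 1 = 1
1 < 2207 → deficient

s(2207) = 1 (deficient)


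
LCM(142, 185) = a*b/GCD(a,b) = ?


GCD(142, 185) = 1
LCM = 142*185/1 = 26270/1 = 26270

LCM = 26270


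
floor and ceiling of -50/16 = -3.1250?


-50/16 = -3.1250
floor = -4
ceil = -3

floor = -4, ceil = -3


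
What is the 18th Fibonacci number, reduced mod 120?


F(k) mod 120 for k=1..18:
1, 1, 2, 3, 5, 8, 13, 21, 34, 55, 89, 24, 113, 17, 10, 27, 37, 64
F(18) mod 120 = 64


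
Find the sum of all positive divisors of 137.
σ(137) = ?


Divisors of 137: 1, 137
Sum = 1 + 137 = 138

σ(137) = 138


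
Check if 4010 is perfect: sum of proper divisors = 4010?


Proper divisors of 4010: 1, 2, 5, 10, 401, 802, 2005
Sum = 1 + 2 + 5 + 10 + 401 + 802 + 2005 = 3226

No, 4010 is not perfect (3226 ≠ 4010)


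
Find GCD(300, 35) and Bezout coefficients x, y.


Tabular extended Euclidean (each row: r = 300*s + 35*t):
r=300, s=1, t=0
r=35, s=0, t=1
q=8: r=20, s=1, t=-8   [300*(1) + 35*(-8) = 20]
q=1: r=15, s=-1, t=9   [300*(-1) + 35*(9) = 15]
q=1: r=5, s=2, t=-17   [300*(2) + 35*(-17) = 5]
q=3: r=0, s=-7, t=60   [300*(-7) + 35*(60) = 0]
GCD = 5; from the row with r=5: x=2, y=-17
Check: 300*(2) + 35*(-17) = 600 - 595 = 5

GCD = 5, x = 2, y = -17


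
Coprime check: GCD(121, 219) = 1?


Euclidean algorithm:
219 = 1 * 121 + 98
121 = 1 * 98 + 23
98 = 4 * 23 + 6
23 = 3 * 6 + 5
6 = 1 * 5 + 1
5 = 5 * 1 + 0
GCD(121, 219) = 1

Yes, coprime (GCD = 1)


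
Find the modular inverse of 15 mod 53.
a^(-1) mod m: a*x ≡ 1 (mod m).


Use the extended Euclidean algorithm on (53, 15); each row r = 53*s + 15*t:
r=53, s=1, t=0
r=15, s=0, t=1
q=3: r=8, s=1, t=-3   [53*(1) + 15*(-3) = 8]
q=1: r=7, s=-1, t=4   [53*(-1) + 15*(4) = 7]
q=1: r=1, s=2, t=-7   [53*(2) + 15*(-7) = 1]
q=7: r=0, s=-15, t=53   [53*(-15) + 15*(53) = 0]
GCD = 1 with t = -7, so 15*(-7) ≡ 1 (mod 53)
Inverse = -7 mod 53 = 46
Check: 15 * 46 = 690 ≡ 1 (mod 53)

15^(-1) ≡ 46 (mod 53)


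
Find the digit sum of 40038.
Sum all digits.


4 + 0 + 0 + 3 + 8 = 15


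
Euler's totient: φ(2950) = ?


2950 = 2 × 5^2 × 59
Prime factors: 2, 5, 59
φ(2950) = 2950 × (1-1/2) × (1-1/5) × (1-1/59)
= 2950 × 1/2 × 4/5 × 58/59 = 1160

φ(2950) = 1160


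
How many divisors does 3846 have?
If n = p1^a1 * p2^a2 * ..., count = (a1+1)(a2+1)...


3846 = 2^1 × 3^1 × 641^1
d(3846) = (1+1) × (1+1) × (1+1) = 8

8 divisors


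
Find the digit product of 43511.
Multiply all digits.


4 × 3 × 5 × 1 × 1 = 60


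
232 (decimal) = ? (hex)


232 (base 10) = 232 (decimal)
232 (decimal) = E8 (base 16)


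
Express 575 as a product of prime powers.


575 / 5 = 115
115 / 5 = 23
23 / 23 = 1
575 = 5^2 × 23


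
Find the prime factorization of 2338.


2338 / 2 = 1169
1169 / 7 = 167
167 / 167 = 1
2338 = 2 × 7 × 167


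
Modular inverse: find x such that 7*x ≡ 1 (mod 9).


Use the extended Euclidean algorithm on (9, 7); each row r = 9*s + 7*t:
r=9, s=1, t=0
r=7, s=0, t=1
q=1: r=2, s=1, t=-1   [9*(1) + 7*(-1) = 2]
q=3: r=1, s=-3, t=4   [9*(-3) + 7*(4) = 1]
q=2: r=0, s=7, t=-9   [9*(7) + 7*(-9) = 0]
GCD = 1 with t = 4, so 7*(4) ≡ 1 (mod 9)
Inverse = 4 mod 9 = 4
Check: 7 * 4 = 28 ≡ 1 (mod 9)

7^(-1) ≡ 4 (mod 9)


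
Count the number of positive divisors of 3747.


3747 = 3^1 × 1249^1
d(3747) = (1+1) × (1+1) = 4

4 divisors


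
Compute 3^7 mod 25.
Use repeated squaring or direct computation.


3^1 mod 25 = 3
3^2 mod 25 = 9
3^3 mod 25 = 2
3^4 mod 25 = 6
3^5 mod 25 = 18
3^6 mod 25 = 4
3^7 mod 25 = 12


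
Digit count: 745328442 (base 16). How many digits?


745328442 in base 16 = 2C6CCF3A
Number of digits = 8

8 digits (base 16)


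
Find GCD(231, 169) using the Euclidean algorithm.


231 = 1 * 169 + 62
169 = 2 * 62 + 45
62 = 1 * 45 + 17
45 = 2 * 17 + 11
17 = 1 * 11 + 6
11 = 1 * 6 + 5
6 = 1 * 5 + 1
5 = 5 * 1 + 0
GCD = 1


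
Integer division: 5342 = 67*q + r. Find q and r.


5342 = 67 * 79 + 49
Check: 5293 + 49 = 5342

q = 79, r = 49


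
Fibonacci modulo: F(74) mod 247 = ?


F(k) mod 247 for k=1..74:
1, 1, 2, 3, 5, 8, 13, 21, 34, 55, 89, 144, 233, 130, 116, 246, 115, 114, 229, 96, 78, 174, 5, 179, 184, 116, 53, 169, 222, 144, 119, 16, 135, 151, 39, 190, 229, 172, 154, 79, 233, 65, 51, 116, 167, 36, 203, 239, 195, 187, 135, 75, 210, 38, 1, 39, 40, 79, 119, 198, 70, 21, 91, 112, 203, 68, 24, 92, 116, 208, 77, 38, 115, 153
F(74) mod 247 = 153


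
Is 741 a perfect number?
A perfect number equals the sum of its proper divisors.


Proper divisors of 741: 1, 3, 13, 19, 39, 57, 247
Sum = 1 + 3 + 13 + 19 + 39 + 57 + 247 = 379

No, 741 is not perfect (379 ≠ 741)


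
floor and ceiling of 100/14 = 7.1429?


100/14 = 7.1429
floor = 7
ceil = 8

floor = 7, ceil = 8


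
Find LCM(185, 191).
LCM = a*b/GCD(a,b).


GCD(185, 191) = 1
LCM = 185*191/1 = 35335/1 = 35335

LCM = 35335


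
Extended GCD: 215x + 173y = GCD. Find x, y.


Tabular extended Euclidean (each row: r = 215*s + 173*t):
r=215, s=1, t=0
r=173, s=0, t=1
q=1: r=42, s=1, t=-1   [215*(1) + 173*(-1) = 42]
q=4: r=5, s=-4, t=5   [215*(-4) + 173*(5) = 5]
q=8: r=2, s=33, t=-41   [215*(33) + 173*(-41) = 2]
q=2: r=1, s=-70, t=87   [215*(-70) + 173*(87) = 1]
q=2: r=0, s=173, t=-215   [215*(173) + 173*(-215) = 0]
GCD = 1; from the row with r=1: x=-70, y=87
Check: 215*(-70) + 173*(87) = -15050 + 15051 = 1

GCD = 1, x = -70, y = 87


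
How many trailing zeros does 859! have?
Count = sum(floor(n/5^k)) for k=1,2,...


floor(859/5) = 171
floor(859/25) = 34
floor(859/125) = 6
floor(859/625) = 1
Total = 212

212 trailing zeros


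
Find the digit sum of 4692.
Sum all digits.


4 + 6 + 9 + 2 = 21


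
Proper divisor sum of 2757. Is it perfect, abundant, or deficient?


Proper divisors: 1, 3, 919
Sum = 1 + 3 + 919 = 923
923 < 2757 → deficient

s(2757) = 923 (deficient)


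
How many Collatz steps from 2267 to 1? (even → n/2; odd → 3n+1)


2267 → 6802 → 3401 → 10204 → 5102 → 2551 → 7654 → 3827 → 11482 → 5741 → 17224 → 8612 → 4306 → 2153 → 6460 → 3230 → 1615 → 4846 → 2423 → 7270 → 3635 → 10906 → 5453 → 16360 → 8180 → 4090 → 2045 → 6136 → 3068 → 1534 → 767 → 2302 → 1151 → 3454 → 1727 → 5182 → 2591 → 7774 → 3887 → 11662 → 5831 → 17494 → 8747 → 26242 → 13121 → 39364 → 19682 → 9841 → 29524 → 14762 → 7381 → 22144 → 11072 → 5536 → 2768 → 1384 → 692 → 346 → 173 → 520 → 260 → 130 → 65 → 196 → 98 → 49 → 148 → 74 → 37 → 112 → 56 → 28 → 14 → 7 → 22 → 11 → 34 → 17 → 52 → 26 → 13 → 40 → 20 → 10 → 5 → 16 → 8 → 4 → 2 → 1
Total steps = 89

89 steps
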